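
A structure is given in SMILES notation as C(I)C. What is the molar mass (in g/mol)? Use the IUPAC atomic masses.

Atom tally by fragment:
  ICH2 → C:1 H:2 I:1
  CH3 → C:1 H:3
Element totals:
  C: 2
  H: 5
  I: 1
Molecular formula: C2H5I.
  M = 2(12.011) + 5(1.008) + 126.904
    = 24.022 + 5.040 + 126.904 = 155.966

155.97 g/mol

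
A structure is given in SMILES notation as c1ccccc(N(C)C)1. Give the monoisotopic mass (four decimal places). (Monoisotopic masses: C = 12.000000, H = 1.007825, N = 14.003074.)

121.0891

Atom tally by fragment:
  benzene ring core → C:6 H:6
  (− 1 ring H displaced by substituents)
  + N(CH3)2 → N:1 C:2 H:6
Element totals:
  C: 8
  H: 11
  N: 1
Molecular formula: C8H11N.
  M = 8(12.0) + 11(1.007825) + 14.003074
    = 96.000000 + 11.086075 + 14.003074 = 121.089149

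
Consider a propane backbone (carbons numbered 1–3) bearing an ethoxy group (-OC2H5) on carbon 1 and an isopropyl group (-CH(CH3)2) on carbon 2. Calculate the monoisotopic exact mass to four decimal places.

Atom tally by fragment:
  C2H5OCH2 → C:3 H:7 O:1
  CH(CH(CH3)2) → C:4 H:8
  CH3 → C:1 H:3
Element totals:
  C: 8
  H: 18
  O: 1
Molecular formula: C8H18O.
  M = 8(12.0) + 18(1.007825) + 15.994915
    = 96.000000 + 18.140850 + 15.994915 = 130.135765

130.1358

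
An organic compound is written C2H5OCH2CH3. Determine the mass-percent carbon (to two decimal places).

Element totals:
  C: 4
  H: 10
  O: 1
Molecular formula: C4H10O.
Molar mass = 74.123 g/mol.
Mass from C: 4 × 12.011 = 48.044 g/mol.
%C = 48.044 / 74.123 × 100 = 64.82%.

64.82%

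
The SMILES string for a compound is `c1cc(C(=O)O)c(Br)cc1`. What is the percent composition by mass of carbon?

41.83%

Atom tally by fragment:
  benzene ring core → C:6 H:6
  (− 2 ring H displaced by substituents)
  + COOH → C:1 H:1 O:2
  + Br → Br:1
Element totals:
  C: 7
  H: 5
  Br: 1
  O: 2
Molecular formula: C7H5BrO2.
Molar mass = 201.019 g/mol.
Mass from C: 7 × 12.011 = 84.077 g/mol.
%C = 84.077 / 201.019 × 100 = 41.83%.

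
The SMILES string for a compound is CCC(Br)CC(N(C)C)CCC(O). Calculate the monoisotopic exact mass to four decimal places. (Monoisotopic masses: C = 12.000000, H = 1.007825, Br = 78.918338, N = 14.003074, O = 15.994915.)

251.0885

Atom tally by fragment:
  CH3 → C:1 H:3
  CH2 → C:1 H:2
  CH(Br) → C:1 H:1 Br:1
  CH2 → C:1 H:2
  CH(N(CH3)2) → C:3 H:7 N:1
  CH2 → C:1 H:2
  CH2 → C:1 H:2
  CH2OH → C:1 H:3 O:1
Element totals:
  C: 10
  H: 22
  Br: 1
  N: 1
  O: 1
Molecular formula: C10H22BrNO.
  M = 10(12.0) + 22(1.007825) + 78.918338 + 14.003074 + 15.994915
    = 120.000000 + 22.172150 + 78.918338 + 14.003074 + 15.994915 = 251.088477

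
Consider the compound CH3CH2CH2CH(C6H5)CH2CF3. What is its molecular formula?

C12H15F3

Atom tally by fragment:
  CH3 → C:1 H:3
  CH2 → C:1 H:2
  CH2 → C:1 H:2
  CH(C6H5) → C:7 H:6
  CH2CF3 → C:2 H:2 F:3
Element totals:
  C: 12
  H: 15
  F: 3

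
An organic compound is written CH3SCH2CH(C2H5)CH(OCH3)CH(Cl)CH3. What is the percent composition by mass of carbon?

Element totals:
  C: 9
  H: 19
  Cl: 1
  O: 1
  S: 1
Molecular formula: C9H19ClOS.
Molar mass = 210.760 g/mol.
Mass from C: 9 × 12.011 = 108.099 g/mol.
%C = 108.099 / 210.760 × 100 = 51.29%.

51.29%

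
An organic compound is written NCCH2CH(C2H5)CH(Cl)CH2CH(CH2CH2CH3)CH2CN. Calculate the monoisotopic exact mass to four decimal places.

Element totals:
  C: 13
  H: 21
  Cl: 1
  N: 2
Molecular formula: C13H21ClN2.
  M = 13(12.0) + 21(1.007825) + 34.968853 + 2(14.003074)
    = 156.000000 + 21.164325 + 34.968853 + 28.006148 = 240.139326

240.1393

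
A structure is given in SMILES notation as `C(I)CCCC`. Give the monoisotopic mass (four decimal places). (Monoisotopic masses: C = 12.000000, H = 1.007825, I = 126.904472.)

Atom tally by fragment:
  ICH2 → C:1 H:2 I:1
  CH2 → C:1 H:2
  CH2 → C:1 H:2
  CH2 → C:1 H:2
  CH3 → C:1 H:3
Element totals:
  C: 5
  H: 11
  I: 1
Molecular formula: C5H11I.
  M = 5(12.0) + 11(1.007825) + 126.904472
    = 60.000000 + 11.086075 + 126.904472 = 197.990547

197.9905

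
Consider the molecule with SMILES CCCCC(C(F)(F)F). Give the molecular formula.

C6H11F3

Atom tally by fragment:
  CH3 → C:1 H:3
  CH2 → C:1 H:2
  CH2 → C:1 H:2
  CH2 → C:1 H:2
  CH2CF3 → C:2 H:2 F:3
Element totals:
  C: 6
  H: 11
  F: 3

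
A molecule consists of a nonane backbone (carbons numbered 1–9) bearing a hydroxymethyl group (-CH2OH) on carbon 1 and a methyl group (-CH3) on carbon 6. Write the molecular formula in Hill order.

Atom tally by fragment:
  HOCH2CH2 → C:2 H:5 O:1
  CH2 → C:1 H:2
  CH2 → C:1 H:2
  CH2 → C:1 H:2
  CH2 → C:1 H:2
  CH(CH3) → C:2 H:4
  CH2 → C:1 H:2
  CH2 → C:1 H:2
  CH3 → C:1 H:3
Element totals:
  C: 11
  H: 24
  O: 1

C11H24O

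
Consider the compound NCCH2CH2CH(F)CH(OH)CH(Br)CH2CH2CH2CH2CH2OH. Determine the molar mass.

Atom tally by fragment:
  NCCH2 → C:2 H:2 N:1
  CH2 → C:1 H:2
  CH(F) → C:1 H:1 F:1
  CH(OH) → C:1 H:2 O:1
  CH(Br) → C:1 H:1 Br:1
  CH2 → C:1 H:2
  CH2 → C:1 H:2
  CH2 → C:1 H:2
  CH2CH2OH → C:2 H:5 O:1
Element totals:
  C: 11
  H: 19
  Br: 1
  F: 1
  N: 1
  O: 2
Molecular formula: C11H19BrFNO2.
  M = 11(12.011) + 19(1.008) + 79.904 + 18.998 + 14.007 + 2(15.999)
    = 132.121 + 19.152 + 79.904 + 18.998 + 14.007 + 31.998 = 296.180

296.18 g/mol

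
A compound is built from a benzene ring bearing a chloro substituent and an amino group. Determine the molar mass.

127.57 g/mol

Atom tally by fragment:
  benzene ring core → C:6 H:6
  (− 2 ring H displaced by substituents)
  + Cl → Cl:1
  + NH2 → N:1 H:2
Element totals:
  C: 6
  H: 6
  Cl: 1
  N: 1
Molecular formula: C6H6ClN.
  M = 6(12.011) + 6(1.008) + 35.45 + 14.007
    = 72.066 + 6.048 + 35.450 + 14.007 = 127.571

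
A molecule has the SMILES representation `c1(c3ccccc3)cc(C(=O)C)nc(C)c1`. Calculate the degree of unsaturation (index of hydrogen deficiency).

9

Atom tally by fragment:
  pyridine ring core → C:5 H:5 N:1
  (− 3 ring H displaced by substituents)
  + C6H5 → C:6 H:5
  + COCH3 → C:2 H:3 O:1
  + CH3 → C:1 H:3
Element totals:
  C: 14
  H: 13
  N: 1
  O: 1
Molecular formula: C14H13NO.
DoU = (2C + 2 + N − H − X) / 2 = (2·14 + 2 + 1 − 13 − 0) / 2 = 9.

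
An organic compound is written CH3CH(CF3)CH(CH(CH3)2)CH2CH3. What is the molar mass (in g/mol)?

182.23 g/mol

Atom tally by fragment:
  CH3 → C:1 H:3
  CH(CF3) → C:2 H:1 F:3
  CH(CH(CH3)2) → C:4 H:8
  CH2 → C:1 H:2
  CH3 → C:1 H:3
Element totals:
  C: 9
  H: 17
  F: 3
Molecular formula: C9H17F3.
  M = 9(12.011) + 17(1.008) + 3(18.998)
    = 108.099 + 17.136 + 56.994 = 182.229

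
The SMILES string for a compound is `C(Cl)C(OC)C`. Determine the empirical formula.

C4H9ClO

Atom tally by fragment:
  ClCH2 → C:1 H:2 Cl:1
  CH(OCH3) → C:2 H:4 O:1
  CH3 → C:1 H:3
Element totals:
  C: 4
  H: 9
  Cl: 1
  O: 1
Molecular formula: C4H9ClO.
gcd of subscripts (4, 1, 9, 1) = 1, so the empirical formula equals the molecular formula.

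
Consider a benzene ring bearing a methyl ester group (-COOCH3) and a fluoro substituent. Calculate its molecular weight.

154.14 g/mol

Atom tally by fragment:
  benzene ring core → C:6 H:6
  (− 2 ring H displaced by substituents)
  + COOCH3 → C:2 H:3 O:2
  + F → F:1
Element totals:
  C: 8
  H: 7
  F: 1
  O: 2
Molecular formula: C8H7FO2.
  M = 8(12.011) + 7(1.008) + 18.998 + 2(15.999)
    = 96.088 + 7.056 + 18.998 + 31.998 = 154.140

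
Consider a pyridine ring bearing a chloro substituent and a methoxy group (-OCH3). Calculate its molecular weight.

143.57 g/mol

Atom tally by fragment:
  pyridine ring core → C:5 H:5 N:1
  (− 2 ring H displaced by substituents)
  + Cl → Cl:1
  + OCH3 → C:1 H:3 O:1
Element totals:
  C: 6
  H: 6
  Cl: 1
  N: 1
  O: 1
Molecular formula: C6H6ClNO.
  M = 6(12.011) + 6(1.008) + 35.45 + 14.007 + 15.999
    = 72.066 + 6.048 + 35.450 + 14.007 + 15.999 = 143.570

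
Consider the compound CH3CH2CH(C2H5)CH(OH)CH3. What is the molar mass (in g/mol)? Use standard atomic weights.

116.20 g/mol

Atom tally by fragment:
  CH3 → C:1 H:3
  CH2 → C:1 H:2
  CH(C2H5) → C:3 H:6
  CH(OH) → C:1 H:2 O:1
  CH3 → C:1 H:3
Element totals:
  C: 7
  H: 16
  O: 1
Molecular formula: C7H16O.
  M = 7(12.011) + 16(1.008) + 15.999
    = 84.077 + 16.128 + 15.999 = 116.204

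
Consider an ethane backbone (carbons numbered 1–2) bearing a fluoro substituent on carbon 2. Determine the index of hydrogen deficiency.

Atom tally by fragment:
  CH3 → C:1 H:3
  CH2F → C:1 H:2 F:1
Element totals:
  C: 2
  H: 5
  F: 1
Molecular formula: C2H5F.
DoU = (2C + 2 + N − H − X) / 2 = (2·2 + 2 + 0 − 5 − 1) / 2 = 0.

0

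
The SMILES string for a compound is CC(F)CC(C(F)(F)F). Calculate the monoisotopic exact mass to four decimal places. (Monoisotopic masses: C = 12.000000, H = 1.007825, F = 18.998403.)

Atom tally by fragment:
  CH3 → C:1 H:3
  CH(F) → C:1 H:1 F:1
  CH2 → C:1 H:2
  CH2CF3 → C:2 H:2 F:3
Element totals:
  C: 5
  H: 8
  F: 4
Molecular formula: C5H8F4.
  M = 5(12.0) + 8(1.007825) + 4(18.998403)
    = 60.000000 + 8.062600 + 75.993612 = 144.056212

144.0562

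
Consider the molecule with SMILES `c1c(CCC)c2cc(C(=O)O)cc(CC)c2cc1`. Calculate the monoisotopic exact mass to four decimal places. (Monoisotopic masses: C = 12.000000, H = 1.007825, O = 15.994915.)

Atom tally by fragment:
  naphthalene ring system core → C:10 H:8
  (− 3 ring H displaced by substituents)
  + CH2CH2CH3 → C:3 H:7
  + COOH → C:1 H:1 O:2
  + C2H5 → C:2 H:5
Element totals:
  C: 16
  H: 18
  O: 2
Molecular formula: C16H18O2.
  M = 16(12.0) + 18(1.007825) + 2(15.994915)
    = 192.000000 + 18.140850 + 31.989830 = 242.130680

242.1307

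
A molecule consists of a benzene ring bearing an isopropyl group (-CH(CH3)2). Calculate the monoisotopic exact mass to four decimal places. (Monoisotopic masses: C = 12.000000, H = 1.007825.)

120.0939

Atom tally by fragment:
  benzene ring core → C:6 H:6
  (− 1 ring H displaced by substituents)
  + CH(CH3)2 → C:3 H:7
Element totals:
  C: 9
  H: 12
Molecular formula: C9H12.
  M = 9(12.0) + 12(1.007825)
    = 108.000000 + 12.093900 = 120.093900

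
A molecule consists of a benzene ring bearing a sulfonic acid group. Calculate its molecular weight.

158.17 g/mol

Atom tally by fragment:
  benzene ring core → C:6 H:6
  (− 1 ring H displaced by substituents)
  + SO3H → S:1 O:3 H:1
Element totals:
  C: 6
  H: 6
  O: 3
  S: 1
Molecular formula: C6H6O3S.
  M = 6(12.011) + 6(1.008) + 3(15.999) + 32.06
    = 72.066 + 6.048 + 47.997 + 32.060 = 158.171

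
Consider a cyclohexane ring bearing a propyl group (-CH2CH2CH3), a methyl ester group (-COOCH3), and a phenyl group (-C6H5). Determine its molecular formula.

C17H24O2

Atom tally by fragment:
  cyclohexane ring core → C:6 H:12
  (− 3 ring H displaced by substituents)
  + CH2CH2CH3 → C:3 H:7
  + COOCH3 → C:2 H:3 O:2
  + C6H5 → C:6 H:5
Element totals:
  C: 17
  H: 24
  O: 2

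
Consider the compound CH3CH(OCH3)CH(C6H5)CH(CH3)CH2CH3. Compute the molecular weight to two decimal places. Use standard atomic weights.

206.33 g/mol

Element totals:
  C: 14
  H: 22
  O: 1
Molecular formula: C14H22O.
  M = 14(12.011) + 22(1.008) + 15.999
    = 168.154 + 22.176 + 15.999 = 206.329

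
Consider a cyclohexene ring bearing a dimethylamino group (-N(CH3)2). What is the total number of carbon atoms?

8

Atom tally by fragment:
  cyclohexene ring core → C:6 H:10
  (− 1 ring H displaced by substituents)
  + N(CH3)2 → N:1 C:2 H:6
Element totals:
  C: 8
  H: 15
  N: 1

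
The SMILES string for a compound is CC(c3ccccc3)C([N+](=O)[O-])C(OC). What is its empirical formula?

Atom tally by fragment:
  CH3 → C:1 H:3
  CH(C6H5) → C:7 H:6
  CH(NO2) → C:1 H:1 N:1 O:2
  CH2OCH3 → C:2 H:5 O:1
Element totals:
  C: 11
  H: 15
  N: 1
  O: 3
Molecular formula: C11H15NO3.
gcd of subscripts (11, 15, 1, 3) = 1, so the empirical formula equals the molecular formula.

C11H15NO3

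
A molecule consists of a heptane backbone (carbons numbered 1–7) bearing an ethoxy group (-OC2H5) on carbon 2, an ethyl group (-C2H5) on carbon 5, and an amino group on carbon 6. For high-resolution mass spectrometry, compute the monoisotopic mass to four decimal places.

187.1936

Atom tally by fragment:
  CH3 → C:1 H:3
  CH(OC2H5) → C:3 H:6 O:1
  CH2 → C:1 H:2
  CH2 → C:1 H:2
  CH(C2H5) → C:3 H:6
  CH(NH2) → C:1 H:3 N:1
  CH3 → C:1 H:3
Element totals:
  C: 11
  H: 25
  N: 1
  O: 1
Molecular formula: C11H25NO.
  M = 11(12.0) + 25(1.007825) + 14.003074 + 15.994915
    = 132.000000 + 25.195625 + 14.003074 + 15.994915 = 187.193614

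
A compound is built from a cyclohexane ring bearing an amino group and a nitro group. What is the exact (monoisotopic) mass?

Atom tally by fragment:
  cyclohexane ring core → C:6 H:12
  (− 2 ring H displaced by substituents)
  + NH2 → N:1 H:2
  + NO2 → N:1 O:2
Element totals:
  C: 6
  H: 12
  N: 2
  O: 2
Molecular formula: C6H12N2O2.
  M = 6(12.0) + 12(1.007825) + 2(14.003074) + 2(15.994915)
    = 72.000000 + 12.093900 + 28.006148 + 31.989830 = 144.089878

144.0899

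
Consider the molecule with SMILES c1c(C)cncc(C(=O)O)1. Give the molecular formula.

C7H7NO2

Atom tally by fragment:
  pyridine ring core → C:5 H:5 N:1
  (− 2 ring H displaced by substituents)
  + CH3 → C:1 H:3
  + COOH → C:1 H:1 O:2
Element totals:
  C: 7
  H: 7
  N: 1
  O: 2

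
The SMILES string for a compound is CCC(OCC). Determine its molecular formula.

C5H12O

Atom tally by fragment:
  CH3 → C:1 H:3
  CH2 → C:1 H:2
  CH2OC2H5 → C:3 H:7 O:1
Element totals:
  C: 5
  H: 12
  O: 1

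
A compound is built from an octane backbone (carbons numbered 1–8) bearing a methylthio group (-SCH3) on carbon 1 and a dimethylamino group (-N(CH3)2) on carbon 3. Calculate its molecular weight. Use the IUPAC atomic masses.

203.39 g/mol

Atom tally by fragment:
  CH3SCH2 → C:2 H:5 S:1
  CH2 → C:1 H:2
  CH(N(CH3)2) → C:3 H:7 N:1
  CH2 → C:1 H:2
  CH2 → C:1 H:2
  CH2 → C:1 H:2
  CH2 → C:1 H:2
  CH3 → C:1 H:3
Element totals:
  C: 11
  H: 25
  N: 1
  S: 1
Molecular formula: C11H25NS.
  M = 11(12.011) + 25(1.008) + 14.007 + 32.06
    = 132.121 + 25.200 + 14.007 + 32.060 = 203.388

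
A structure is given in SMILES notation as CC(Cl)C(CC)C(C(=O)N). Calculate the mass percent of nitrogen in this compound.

Atom tally by fragment:
  CH3 → C:1 H:3
  CH(Cl) → C:1 H:1 Cl:1
  CH(C2H5) → C:3 H:6
  CH2CONH2 → C:2 H:4 O:1 N:1
Element totals:
  C: 7
  H: 14
  Cl: 1
  N: 1
  O: 1
Molecular formula: C7H14ClNO.
Molar mass = 163.645 g/mol.
Mass from N: 1 × 14.007 = 14.007 g/mol.
%N = 14.007 / 163.645 × 100 = 8.56%.

8.56%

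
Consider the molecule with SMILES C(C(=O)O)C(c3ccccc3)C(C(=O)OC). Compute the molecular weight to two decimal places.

222.24 g/mol

Atom tally by fragment:
  HOOCCH2 → C:2 H:3 O:2
  CH(C6H5) → C:7 H:6
  CH2COOCH3 → C:3 H:5 O:2
Element totals:
  C: 12
  H: 14
  O: 4
Molecular formula: C12H14O4.
  M = 12(12.011) + 14(1.008) + 4(15.999)
    = 144.132 + 14.112 + 63.996 = 222.240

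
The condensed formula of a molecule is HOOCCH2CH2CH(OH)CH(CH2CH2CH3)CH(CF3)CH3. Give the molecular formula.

Element totals:
  C: 11
  H: 19
  F: 3
  O: 3

C11H19F3O3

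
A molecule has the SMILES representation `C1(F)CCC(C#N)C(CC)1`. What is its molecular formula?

Atom tally by fragment:
  cyclopentane ring core → C:5 H:10
  (− 3 ring H displaced by substituents)
  + F → F:1
  + CN → C:1 N:1
  + C2H5 → C:2 H:5
Element totals:
  C: 8
  H: 12
  F: 1
  N: 1

C8H12FN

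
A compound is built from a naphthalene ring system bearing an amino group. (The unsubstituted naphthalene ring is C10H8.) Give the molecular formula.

C10H9N

Atom tally by fragment:
  naphthalene ring system core → C:10 H:8
  (− 1 ring H displaced by substituents)
  + NH2 → N:1 H:2
Element totals:
  C: 10
  H: 9
  N: 1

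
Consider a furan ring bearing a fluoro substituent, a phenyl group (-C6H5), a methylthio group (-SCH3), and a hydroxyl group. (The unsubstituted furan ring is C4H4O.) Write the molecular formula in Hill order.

C11H9FO2S

Atom tally by fragment:
  furan ring core → C:4 H:4 O:1
  (− 4 ring H displaced by substituents)
  + F → F:1
  + C6H5 → C:6 H:5
  + SCH3 → C:1 H:3 S:1
  + OH → O:1 H:1
Element totals:
  C: 11
  H: 9
  F: 1
  O: 2
  S: 1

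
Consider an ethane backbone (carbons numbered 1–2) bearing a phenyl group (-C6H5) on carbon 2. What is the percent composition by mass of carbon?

Atom tally by fragment:
  CH3 → C:1 H:3
  CH2C6H5 → C:7 H:7
Element totals:
  C: 8
  H: 10
Molecular formula: C8H10.
Molar mass = 106.168 g/mol.
Mass from C: 8 × 12.011 = 96.088 g/mol.
%C = 96.088 / 106.168 × 100 = 90.51%.

90.51%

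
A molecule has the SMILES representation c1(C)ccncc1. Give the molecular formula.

Atom tally by fragment:
  pyridine ring core → C:5 H:5 N:1
  (− 1 ring H displaced by substituents)
  + CH3 → C:1 H:3
Element totals:
  C: 6
  H: 7
  N: 1

C6H7N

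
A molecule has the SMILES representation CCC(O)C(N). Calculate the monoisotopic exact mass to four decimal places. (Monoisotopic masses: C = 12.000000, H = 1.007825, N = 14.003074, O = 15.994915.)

89.0841

Atom tally by fragment:
  CH3 → C:1 H:3
  CH2 → C:1 H:2
  CH(OH) → C:1 H:2 O:1
  CH2NH2 → C:1 H:4 N:1
Element totals:
  C: 4
  H: 11
  N: 1
  O: 1
Molecular formula: C4H11NO.
  M = 4(12.0) + 11(1.007825) + 14.003074 + 15.994915
    = 48.000000 + 11.086075 + 14.003074 + 15.994915 = 89.084064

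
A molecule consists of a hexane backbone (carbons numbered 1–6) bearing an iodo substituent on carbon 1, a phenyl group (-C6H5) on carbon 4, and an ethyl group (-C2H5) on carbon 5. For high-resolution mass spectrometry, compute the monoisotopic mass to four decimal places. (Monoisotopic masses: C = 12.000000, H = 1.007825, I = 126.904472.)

316.0688

Atom tally by fragment:
  ICH2 → C:1 H:2 I:1
  CH2 → C:1 H:2
  CH2 → C:1 H:2
  CH(C6H5) → C:7 H:6
  CH(C2H5) → C:3 H:6
  CH3 → C:1 H:3
Element totals:
  C: 14
  H: 21
  I: 1
Molecular formula: C14H21I.
  M = 14(12.0) + 21(1.007825) + 126.904472
    = 168.000000 + 21.164325 + 126.904472 = 316.068797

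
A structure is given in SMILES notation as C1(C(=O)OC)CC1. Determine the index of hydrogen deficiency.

Atom tally by fragment:
  cyclopropane ring core → C:3 H:6
  (− 1 ring H displaced by substituents)
  + COOCH3 → C:2 H:3 O:2
Element totals:
  C: 5
  H: 8
  O: 2
Molecular formula: C5H8O2.
DoU = (2C + 2 + N − H − X) / 2 = (2·5 + 2 + 0 − 8 − 0) / 2 = 2.

2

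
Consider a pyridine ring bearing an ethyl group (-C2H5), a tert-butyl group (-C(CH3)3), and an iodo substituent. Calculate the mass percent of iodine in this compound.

43.89%

Atom tally by fragment:
  pyridine ring core → C:5 H:5 N:1
  (− 3 ring H displaced by substituents)
  + C2H5 → C:2 H:5
  + C(CH3)3 → C:4 H:9
  + I → I:1
Element totals:
  C: 11
  H: 16
  I: 1
  N: 1
Molecular formula: C11H16IN.
Molar mass = 289.160 g/mol.
Mass from I: 1 × 126.904 = 126.904 g/mol.
%I = 126.904 / 289.160 × 100 = 43.89%.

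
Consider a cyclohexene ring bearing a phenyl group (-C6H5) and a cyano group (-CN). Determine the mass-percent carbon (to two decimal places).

Atom tally by fragment:
  cyclohexene ring core → C:6 H:10
  (− 2 ring H displaced by substituents)
  + C6H5 → C:6 H:5
  + CN → C:1 N:1
Element totals:
  C: 13
  H: 13
  N: 1
Molecular formula: C13H13N.
Molar mass = 183.254 g/mol.
Mass from C: 13 × 12.011 = 156.143 g/mol.
%C = 156.143 / 183.254 × 100 = 85.21%.

85.21%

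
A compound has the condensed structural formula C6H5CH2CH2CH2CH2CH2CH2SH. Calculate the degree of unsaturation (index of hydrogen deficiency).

Atom tally by fragment:
  C6H5CH2 → C:7 H:7
  CH2 → C:1 H:2
  CH2 → C:1 H:2
  CH2 → C:1 H:2
  CH2 → C:1 H:2
  CH2SH → C:1 H:3 S:1
Element totals:
  C: 12
  H: 18
  S: 1
Molecular formula: C12H18S.
DoU = (2C + 2 + N − H − X) / 2 = (2·12 + 2 + 0 − 18 − 0) / 2 = 4.

4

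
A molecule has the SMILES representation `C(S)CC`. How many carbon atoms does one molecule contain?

Atom tally by fragment:
  HSCH2 → C:1 H:3 S:1
  CH2 → C:1 H:2
  CH3 → C:1 H:3
Element totals:
  C: 3
  H: 8
  S: 1

3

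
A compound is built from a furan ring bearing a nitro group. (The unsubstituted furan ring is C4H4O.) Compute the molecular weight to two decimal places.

Atom tally by fragment:
  furan ring core → C:4 H:4 O:1
  (− 1 ring H displaced by substituents)
  + NO2 → N:1 O:2
Element totals:
  C: 4
  H: 3
  N: 1
  O: 3
Molecular formula: C4H3NO3.
  M = 4(12.011) + 3(1.008) + 14.007 + 3(15.999)
    = 48.044 + 3.024 + 14.007 + 47.997 = 113.072

113.07 g/mol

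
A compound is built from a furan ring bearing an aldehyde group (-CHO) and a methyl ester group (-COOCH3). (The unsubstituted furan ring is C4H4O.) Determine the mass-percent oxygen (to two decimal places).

Atom tally by fragment:
  furan ring core → C:4 H:4 O:1
  (− 2 ring H displaced by substituents)
  + CHO → C:1 H:1 O:1
  + COOCH3 → C:2 H:3 O:2
Element totals:
  C: 7
  H: 6
  O: 4
Molecular formula: C7H6O4.
Molar mass = 154.121 g/mol.
Mass from O: 4 × 15.999 = 63.996 g/mol.
%O = 63.996 / 154.121 × 100 = 41.52%.

41.52%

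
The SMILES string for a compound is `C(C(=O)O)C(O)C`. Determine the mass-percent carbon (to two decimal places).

Atom tally by fragment:
  HOOCCH2 → C:2 H:3 O:2
  CH(OH) → C:1 H:2 O:1
  CH3 → C:1 H:3
Element totals:
  C: 4
  H: 8
  O: 3
Molecular formula: C4H8O3.
Molar mass = 104.105 g/mol.
Mass from C: 4 × 12.011 = 48.044 g/mol.
%C = 48.044 / 104.105 × 100 = 46.15%.

46.15%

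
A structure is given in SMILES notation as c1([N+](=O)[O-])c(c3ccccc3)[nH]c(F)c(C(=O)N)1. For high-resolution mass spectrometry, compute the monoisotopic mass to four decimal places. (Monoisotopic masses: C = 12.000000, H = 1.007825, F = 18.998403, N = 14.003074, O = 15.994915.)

249.0550

Atom tally by fragment:
  pyrrole ring core → C:4 H:5 N:1
  (− 4 ring H displaced by substituents)
  + NO2 → N:1 O:2
  + C6H5 → C:6 H:5
  + F → F:1
  + CONH2 → C:1 H:2 O:1 N:1
Element totals:
  C: 11
  H: 8
  F: 1
  N: 3
  O: 3
Molecular formula: C11H8FN3O3.
  M = 11(12.0) + 8(1.007825) + 18.998403 + 3(14.003074) + 3(15.994915)
    = 132.000000 + 8.062600 + 18.998403 + 42.009222 + 47.984745 = 249.054970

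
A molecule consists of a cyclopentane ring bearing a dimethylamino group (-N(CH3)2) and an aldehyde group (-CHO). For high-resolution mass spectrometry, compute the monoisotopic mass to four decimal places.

Atom tally by fragment:
  cyclopentane ring core → C:5 H:10
  (− 2 ring H displaced by substituents)
  + N(CH3)2 → N:1 C:2 H:6
  + CHO → C:1 H:1 O:1
Element totals:
  C: 8
  H: 15
  N: 1
  O: 1
Molecular formula: C8H15NO.
  M = 8(12.0) + 15(1.007825) + 14.003074 + 15.994915
    = 96.000000 + 15.117375 + 14.003074 + 15.994915 = 141.115364

141.1154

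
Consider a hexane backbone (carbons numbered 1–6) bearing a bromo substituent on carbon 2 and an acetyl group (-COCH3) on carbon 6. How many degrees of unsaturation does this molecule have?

1

Atom tally by fragment:
  CH3 → C:1 H:3
  CH(Br) → C:1 H:1 Br:1
  CH2 → C:1 H:2
  CH2 → C:1 H:2
  CH2 → C:1 H:2
  CH2COCH3 → C:3 H:5 O:1
Element totals:
  C: 8
  H: 15
  Br: 1
  O: 1
Molecular formula: C8H15BrO.
DoU = (2C + 2 + N − H − X) / 2 = (2·8 + 2 + 0 − 15 − 1) / 2 = 1.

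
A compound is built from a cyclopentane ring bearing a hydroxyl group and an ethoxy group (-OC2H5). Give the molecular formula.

Atom tally by fragment:
  cyclopentane ring core → C:5 H:10
  (− 2 ring H displaced by substituents)
  + OH → O:1 H:1
  + OC2H5 → C:2 H:5 O:1
Element totals:
  C: 7
  H: 14
  O: 2

C7H14O2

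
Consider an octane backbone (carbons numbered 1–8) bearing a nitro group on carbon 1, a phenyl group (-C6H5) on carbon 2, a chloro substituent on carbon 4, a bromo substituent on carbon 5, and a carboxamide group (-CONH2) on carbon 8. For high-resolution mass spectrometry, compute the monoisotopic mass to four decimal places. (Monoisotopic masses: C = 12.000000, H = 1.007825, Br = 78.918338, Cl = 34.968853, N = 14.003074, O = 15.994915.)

Atom tally by fragment:
  O2NCH2 → C:1 H:2 N:1 O:2
  CH(C6H5) → C:7 H:6
  CH2 → C:1 H:2
  CH(Cl) → C:1 H:1 Cl:1
  CH(Br) → C:1 H:1 Br:1
  CH2 → C:1 H:2
  CH2 → C:1 H:2
  CH2CONH2 → C:2 H:4 O:1 N:1
Element totals:
  C: 15
  H: 20
  Br: 1
  Cl: 1
  N: 2
  O: 3
Molecular formula: C15H20BrClN2O3.
  M = 15(12.0) + 20(1.007825) + 78.918338 + 34.968853 + 2(14.003074) + 3(15.994915)
    = 180.000000 + 20.156500 + 78.918338 + 34.968853 + 28.006148 + 47.984745 = 390.034584

390.0346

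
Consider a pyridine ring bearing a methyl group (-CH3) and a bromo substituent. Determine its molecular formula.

C6H6BrN

Atom tally by fragment:
  pyridine ring core → C:5 H:5 N:1
  (− 2 ring H displaced by substituents)
  + CH3 → C:1 H:3
  + Br → Br:1
Element totals:
  C: 6
  H: 6
  Br: 1
  N: 1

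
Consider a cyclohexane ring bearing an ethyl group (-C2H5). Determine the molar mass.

112.22 g/mol

Atom tally by fragment:
  cyclohexane ring core → C:6 H:12
  (− 1 ring H displaced by substituents)
  + C2H5 → C:2 H:5
Element totals:
  C: 8
  H: 16
Molecular formula: C8H16.
  M = 8(12.011) + 16(1.008)
    = 96.088 + 16.128 = 112.216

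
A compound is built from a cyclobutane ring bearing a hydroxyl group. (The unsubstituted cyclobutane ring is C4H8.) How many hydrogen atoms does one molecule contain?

Atom tally by fragment:
  cyclobutane ring core → C:4 H:8
  (− 1 ring H displaced by substituents)
  + OH → O:1 H:1
Element totals:
  C: 4
  H: 8
  O: 1

8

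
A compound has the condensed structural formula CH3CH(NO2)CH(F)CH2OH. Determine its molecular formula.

C4H8FNO3

Atom tally by fragment:
  CH3 → C:1 H:3
  CH(NO2) → C:1 H:1 N:1 O:2
  CH(F) → C:1 H:1 F:1
  CH2OH → C:1 H:3 O:1
Element totals:
  C: 4
  H: 8
  F: 1
  N: 1
  O: 3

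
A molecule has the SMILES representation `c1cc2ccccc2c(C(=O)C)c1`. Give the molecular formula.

C12H10O

Atom tally by fragment:
  naphthalene ring system core → C:10 H:8
  (− 1 ring H displaced by substituents)
  + COCH3 → C:2 H:3 O:1
Element totals:
  C: 12
  H: 10
  O: 1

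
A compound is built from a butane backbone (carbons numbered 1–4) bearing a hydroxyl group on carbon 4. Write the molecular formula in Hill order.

C4H10O

Atom tally by fragment:
  CH3 → C:1 H:3
  CH2 → C:1 H:2
  CH2 → C:1 H:2
  CH2OH → C:1 H:3 O:1
Element totals:
  C: 4
  H: 10
  O: 1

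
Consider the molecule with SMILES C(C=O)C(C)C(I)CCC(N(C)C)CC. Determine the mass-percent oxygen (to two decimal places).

4.92%

Atom tally by fragment:
  OHCCH2 → C:2 H:3 O:1
  CH(CH3) → C:2 H:4
  CH(I) → C:1 H:1 I:1
  CH2 → C:1 H:2
  CH2 → C:1 H:2
  CH(N(CH3)2) → C:3 H:7 N:1
  CH2 → C:1 H:2
  CH3 → C:1 H:3
Element totals:
  C: 12
  H: 24
  I: 1
  N: 1
  O: 1
Molecular formula: C12H24INO.
Molar mass = 325.234 g/mol.
Mass from O: 1 × 15.999 = 15.999 g/mol.
%O = 15.999 / 325.234 × 100 = 4.92%.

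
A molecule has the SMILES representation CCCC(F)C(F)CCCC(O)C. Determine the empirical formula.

Atom tally by fragment:
  CH3 → C:1 H:3
  CH2 → C:1 H:2
  CH2 → C:1 H:2
  CH(F) → C:1 H:1 F:1
  CH(F) → C:1 H:1 F:1
  CH2 → C:1 H:2
  CH2 → C:1 H:2
  CH2 → C:1 H:2
  CH(OH) → C:1 H:2 O:1
  CH3 → C:1 H:3
Element totals:
  C: 10
  H: 20
  F: 2
  O: 1
Molecular formula: C10H20F2O.
gcd of subscripts (10, 2, 20, 1) = 1, so the empirical formula equals the molecular formula.

C10H20F2O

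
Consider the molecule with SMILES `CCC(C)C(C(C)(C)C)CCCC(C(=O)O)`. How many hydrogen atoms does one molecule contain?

28

Atom tally by fragment:
  CH3 → C:1 H:3
  CH2 → C:1 H:2
  CH(CH3) → C:2 H:4
  CH(C(CH3)3) → C:5 H:10
  CH2 → C:1 H:2
  CH2 → C:1 H:2
  CH2 → C:1 H:2
  CH2COOH → C:2 H:3 O:2
Element totals:
  C: 14
  H: 28
  O: 2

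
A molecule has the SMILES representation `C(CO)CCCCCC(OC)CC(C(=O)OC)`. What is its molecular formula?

Atom tally by fragment:
  HOCH2CH2 → C:2 H:5 O:1
  CH2 → C:1 H:2
  CH2 → C:1 H:2
  CH2 → C:1 H:2
  CH2 → C:1 H:2
  CH2 → C:1 H:2
  CH(OCH3) → C:2 H:4 O:1
  CH2 → C:1 H:2
  CH2COOCH3 → C:3 H:5 O:2
Element totals:
  C: 13
  H: 26
  O: 4

C13H26O4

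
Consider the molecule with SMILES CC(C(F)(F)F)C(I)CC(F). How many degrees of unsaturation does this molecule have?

Atom tally by fragment:
  CH3 → C:1 H:3
  CH(CF3) → C:2 H:1 F:3
  CH(I) → C:1 H:1 I:1
  CH2 → C:1 H:2
  CH2F → C:1 H:2 F:1
Element totals:
  C: 6
  H: 9
  F: 4
  I: 1
Molecular formula: C6H9F4I.
DoU = (2C + 2 + N − H − X) / 2 = (2·6 + 2 + 0 − 9 − 5) / 2 = 0.

0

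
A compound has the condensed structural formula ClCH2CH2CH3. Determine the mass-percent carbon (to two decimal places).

Atom tally by fragment:
  ClCH2 → C:1 H:2 Cl:1
  CH2 → C:1 H:2
  CH3 → C:1 H:3
Element totals:
  C: 3
  H: 7
  Cl: 1
Molecular formula: C3H7Cl.
Molar mass = 78.539 g/mol.
Mass from C: 3 × 12.011 = 36.033 g/mol.
%C = 36.033 / 78.539 × 100 = 45.88%.

45.88%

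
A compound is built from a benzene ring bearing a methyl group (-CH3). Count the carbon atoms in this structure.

7

Atom tally by fragment:
  benzene ring core → C:6 H:6
  (− 1 ring H displaced by substituents)
  + CH3 → C:1 H:3
Element totals:
  C: 7
  H: 8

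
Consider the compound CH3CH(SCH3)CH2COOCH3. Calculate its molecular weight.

Atom tally by fragment:
  CH3 → C:1 H:3
  CH(SCH3) → C:2 H:4 S:1
  CH2COOCH3 → C:3 H:5 O:2
Element totals:
  C: 6
  H: 12
  O: 2
  S: 1
Molecular formula: C6H12O2S.
  M = 6(12.011) + 12(1.008) + 2(15.999) + 32.06
    = 72.066 + 12.096 + 31.998 + 32.060 = 148.220

148.22 g/mol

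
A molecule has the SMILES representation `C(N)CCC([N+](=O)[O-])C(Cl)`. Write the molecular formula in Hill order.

Atom tally by fragment:
  H2NCH2 → C:1 H:4 N:1
  CH2 → C:1 H:2
  CH2 → C:1 H:2
  CH(NO2) → C:1 H:1 N:1 O:2
  CH2Cl → C:1 H:2 Cl:1
Element totals:
  C: 5
  H: 11
  Cl: 1
  N: 2
  O: 2

C5H11ClN2O2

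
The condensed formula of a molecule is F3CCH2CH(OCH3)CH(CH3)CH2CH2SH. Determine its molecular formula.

Atom tally by fragment:
  F3CCH2 → C:2 H:2 F:3
  CH(OCH3) → C:2 H:4 O:1
  CH(CH3) → C:2 H:4
  CH2 → C:1 H:2
  CH2SH → C:1 H:3 S:1
Element totals:
  C: 8
  H: 15
  F: 3
  O: 1
  S: 1

C8H15F3OS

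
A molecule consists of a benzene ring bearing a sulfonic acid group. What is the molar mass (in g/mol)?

Atom tally by fragment:
  benzene ring core → C:6 H:6
  (− 1 ring H displaced by substituents)
  + SO3H → S:1 O:3 H:1
Element totals:
  C: 6
  H: 6
  O: 3
  S: 1
Molecular formula: C6H6O3S.
  M = 6(12.011) + 6(1.008) + 3(15.999) + 32.06
    = 72.066 + 6.048 + 47.997 + 32.060 = 158.171

158.17 g/mol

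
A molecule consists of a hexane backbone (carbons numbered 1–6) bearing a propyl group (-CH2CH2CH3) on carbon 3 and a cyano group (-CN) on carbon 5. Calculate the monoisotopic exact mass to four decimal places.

153.1517

Atom tally by fragment:
  CH3 → C:1 H:3
  CH2 → C:1 H:2
  CH(CH2CH2CH3) → C:4 H:8
  CH2 → C:1 H:2
  CH(CN) → C:2 H:1 N:1
  CH3 → C:1 H:3
Element totals:
  C: 10
  H: 19
  N: 1
Molecular formula: C10H19N.
  M = 10(12.0) + 19(1.007825) + 14.003074
    = 120.000000 + 19.148675 + 14.003074 = 153.151749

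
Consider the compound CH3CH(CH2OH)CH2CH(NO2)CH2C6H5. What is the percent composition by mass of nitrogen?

Atom tally by fragment:
  CH3 → C:1 H:3
  CH(CH2OH) → C:2 H:4 O:1
  CH2 → C:1 H:2
  CH(NO2) → C:1 H:1 N:1 O:2
  CH2C6H5 → C:7 H:7
Element totals:
  C: 12
  H: 17
  N: 1
  O: 3
Molecular formula: C12H17NO3.
Molar mass = 223.272 g/mol.
Mass from N: 1 × 14.007 = 14.007 g/mol.
%N = 14.007 / 223.272 × 100 = 6.27%.

6.27%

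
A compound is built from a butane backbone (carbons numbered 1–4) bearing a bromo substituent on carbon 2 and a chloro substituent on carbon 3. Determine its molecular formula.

C4H8BrCl

Atom tally by fragment:
  CH3 → C:1 H:3
  CH(Br) → C:1 H:1 Br:1
  CH(Cl) → C:1 H:1 Cl:1
  CH3 → C:1 H:3
Element totals:
  C: 4
  H: 8
  Br: 1
  Cl: 1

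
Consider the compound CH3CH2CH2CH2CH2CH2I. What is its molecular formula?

Atom tally by fragment:
  CH3 → C:1 H:3
  CH2 → C:1 H:2
  CH2 → C:1 H:2
  CH2 → C:1 H:2
  CH2 → C:1 H:2
  CH2I → C:1 H:2 I:1
Element totals:
  C: 6
  H: 13
  I: 1

C6H13I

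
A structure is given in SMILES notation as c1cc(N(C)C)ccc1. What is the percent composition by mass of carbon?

Atom tally by fragment:
  benzene ring core → C:6 H:6
  (− 1 ring H displaced by substituents)
  + N(CH3)2 → N:1 C:2 H:6
Element totals:
  C: 8
  H: 11
  N: 1
Molecular formula: C8H11N.
Molar mass = 121.183 g/mol.
Mass from C: 8 × 12.011 = 96.088 g/mol.
%C = 96.088 / 121.183 × 100 = 79.29%.

79.29%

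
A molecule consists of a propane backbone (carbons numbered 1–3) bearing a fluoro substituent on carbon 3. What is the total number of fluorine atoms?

Atom tally by fragment:
  CH3 → C:1 H:3
  CH2 → C:1 H:2
  CH2F → C:1 H:2 F:1
Element totals:
  C: 3
  H: 7
  F: 1

1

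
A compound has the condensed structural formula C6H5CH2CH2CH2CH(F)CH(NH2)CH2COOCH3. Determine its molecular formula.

Atom tally by fragment:
  C6H5CH2 → C:7 H:7
  CH2 → C:1 H:2
  CH2 → C:1 H:2
  CH(F) → C:1 H:1 F:1
  CH(NH2) → C:1 H:3 N:1
  CH2COOCH3 → C:3 H:5 O:2
Element totals:
  C: 14
  H: 20
  F: 1
  N: 1
  O: 2

C14H20FNO2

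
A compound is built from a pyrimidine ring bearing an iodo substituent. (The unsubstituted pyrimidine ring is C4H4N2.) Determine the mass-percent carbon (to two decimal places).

Atom tally by fragment:
  pyrimidine ring core → C:4 H:4 N:2
  (− 1 ring H displaced by substituents)
  + I → I:1
Element totals:
  C: 4
  H: 3
  I: 1
  N: 2
Molecular formula: C4H3IN2.
Molar mass = 205.986 g/mol.
Mass from C: 4 × 12.011 = 48.044 g/mol.
%C = 48.044 / 205.986 × 100 = 23.32%.

23.32%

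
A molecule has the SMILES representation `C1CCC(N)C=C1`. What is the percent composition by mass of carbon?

74.17%

Atom tally by fragment:
  cyclohexene ring core → C:6 H:10
  (− 1 ring H displaced by substituents)
  + NH2 → N:1 H:2
Element totals:
  C: 6
  H: 11
  N: 1
Molecular formula: C6H11N.
Molar mass = 97.161 g/mol.
Mass from C: 6 × 12.011 = 72.066 g/mol.
%C = 72.066 / 97.161 × 100 = 74.17%.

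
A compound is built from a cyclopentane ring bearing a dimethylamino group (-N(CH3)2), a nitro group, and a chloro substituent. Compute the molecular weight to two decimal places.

192.64 g/mol

Atom tally by fragment:
  cyclopentane ring core → C:5 H:10
  (− 3 ring H displaced by substituents)
  + N(CH3)2 → N:1 C:2 H:6
  + NO2 → N:1 O:2
  + Cl → Cl:1
Element totals:
  C: 7
  H: 13
  Cl: 1
  N: 2
  O: 2
Molecular formula: C7H13ClN2O2.
  M = 7(12.011) + 13(1.008) + 35.45 + 2(14.007) + 2(15.999)
    = 84.077 + 13.104 + 35.450 + 28.014 + 31.998 = 192.643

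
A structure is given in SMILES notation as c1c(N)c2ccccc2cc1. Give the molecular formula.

C10H9N

Atom tally by fragment:
  naphthalene ring system core → C:10 H:8
  (− 1 ring H displaced by substituents)
  + NH2 → N:1 H:2
Element totals:
  C: 10
  H: 9
  N: 1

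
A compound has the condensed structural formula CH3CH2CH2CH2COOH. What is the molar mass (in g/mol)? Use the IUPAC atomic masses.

Atom tally by fragment:
  CH3 → C:1 H:3
  CH2 → C:1 H:2
  CH2 → C:1 H:2
  CH2COOH → C:2 H:3 O:2
Element totals:
  C: 5
  H: 10
  O: 2
Molecular formula: C5H10O2.
  M = 5(12.011) + 10(1.008) + 2(15.999)
    = 60.055 + 10.080 + 31.998 = 102.133

102.13 g/mol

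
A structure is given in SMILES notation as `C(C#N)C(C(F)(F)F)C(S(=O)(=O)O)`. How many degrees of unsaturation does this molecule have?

2

Atom tally by fragment:
  NCCH2 → C:2 H:2 N:1
  CH(CF3) → C:2 H:1 F:3
  CH2SO3H → C:1 H:3 S:1 O:3
Element totals:
  C: 5
  H: 6
  F: 3
  N: 1
  O: 3
  S: 1
Molecular formula: C5H6F3NO3S.
DoU = (2C + 2 + N − H − X) / 2 = (2·5 + 2 + 1 − 6 − 3) / 2 = 2.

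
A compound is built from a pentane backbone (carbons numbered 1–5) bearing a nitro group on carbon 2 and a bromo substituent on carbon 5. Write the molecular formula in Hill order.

C5H10BrNO2

Atom tally by fragment:
  CH3 → C:1 H:3
  CH(NO2) → C:1 H:1 N:1 O:2
  CH2 → C:1 H:2
  CH2 → C:1 H:2
  CH2Br → C:1 H:2 Br:1
Element totals:
  C: 5
  H: 10
  Br: 1
  N: 1
  O: 2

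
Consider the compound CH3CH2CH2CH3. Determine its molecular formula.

Element totals:
  C: 4
  H: 10

C4H10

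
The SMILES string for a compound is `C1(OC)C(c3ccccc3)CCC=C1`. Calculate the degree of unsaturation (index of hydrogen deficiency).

Atom tally by fragment:
  cyclohexene ring core → C:6 H:10
  (− 2 ring H displaced by substituents)
  + OCH3 → C:1 H:3 O:1
  + C6H5 → C:6 H:5
Element totals:
  C: 13
  H: 16
  O: 1
Molecular formula: C13H16O.
DoU = (2C + 2 + N − H − X) / 2 = (2·13 + 2 + 0 − 16 − 0) / 2 = 6.

6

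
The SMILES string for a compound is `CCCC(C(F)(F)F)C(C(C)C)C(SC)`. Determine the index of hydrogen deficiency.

0

Atom tally by fragment:
  CH3 → C:1 H:3
  CH2 → C:1 H:2
  CH2 → C:1 H:2
  CH(CF3) → C:2 H:1 F:3
  CH(CH(CH3)2) → C:4 H:8
  CH2SCH3 → C:2 H:5 S:1
Element totals:
  C: 11
  H: 21
  F: 3
  S: 1
Molecular formula: C11H21F3S.
DoU = (2C + 2 + N − H − X) / 2 = (2·11 + 2 + 0 − 21 − 3) / 2 = 0.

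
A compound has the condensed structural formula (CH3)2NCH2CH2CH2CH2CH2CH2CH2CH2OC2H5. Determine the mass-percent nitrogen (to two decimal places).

6.96%

Element totals:
  C: 12
  H: 27
  N: 1
  O: 1
Molecular formula: C12H27NO.
Molar mass = 201.354 g/mol.
Mass from N: 1 × 14.007 = 14.007 g/mol.
%N = 14.007 / 201.354 × 100 = 6.96%.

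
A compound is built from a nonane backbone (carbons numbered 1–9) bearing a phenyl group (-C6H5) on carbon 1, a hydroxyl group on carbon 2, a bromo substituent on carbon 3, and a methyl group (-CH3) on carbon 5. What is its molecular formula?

Atom tally by fragment:
  C6H5CH2 → C:7 H:7
  CH(OH) → C:1 H:2 O:1
  CH(Br) → C:1 H:1 Br:1
  CH2 → C:1 H:2
  CH(CH3) → C:2 H:4
  CH2 → C:1 H:2
  CH2 → C:1 H:2
  CH2 → C:1 H:2
  CH3 → C:1 H:3
Element totals:
  C: 16
  H: 25
  Br: 1
  O: 1

C16H25BrO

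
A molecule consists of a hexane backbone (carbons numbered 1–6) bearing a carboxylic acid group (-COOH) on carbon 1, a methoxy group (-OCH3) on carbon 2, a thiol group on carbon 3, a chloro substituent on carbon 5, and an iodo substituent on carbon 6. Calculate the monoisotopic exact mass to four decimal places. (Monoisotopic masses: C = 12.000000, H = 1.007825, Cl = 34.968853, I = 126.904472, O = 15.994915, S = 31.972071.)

351.9397

Atom tally by fragment:
  HOOCCH2 → C:2 H:3 O:2
  CH(OCH3) → C:2 H:4 O:1
  CH(SH) → C:1 H:2 S:1
  CH2 → C:1 H:2
  CH(Cl) → C:1 H:1 Cl:1
  CH2I → C:1 H:2 I:1
Element totals:
  C: 8
  H: 14
  Cl: 1
  I: 1
  O: 3
  S: 1
Molecular formula: C8H14ClIO3S.
  M = 8(12.0) + 14(1.007825) + 34.968853 + 126.904472 + 3(15.994915) + 31.972071
    = 96.000000 + 14.109550 + 34.968853 + 126.904472 + 47.984745 + 31.972071 = 351.939691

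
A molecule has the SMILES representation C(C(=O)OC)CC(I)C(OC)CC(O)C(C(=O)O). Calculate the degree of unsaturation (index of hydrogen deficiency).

Atom tally by fragment:
  CH3OOCCH2 → C:3 H:5 O:2
  CH2 → C:1 H:2
  CH(I) → C:1 H:1 I:1
  CH(OCH3) → C:2 H:4 O:1
  CH2 → C:1 H:2
  CH(OH) → C:1 H:2 O:1
  CH2COOH → C:2 H:3 O:2
Element totals:
  C: 11
  H: 19
  I: 1
  O: 6
Molecular formula: C11H19IO6.
DoU = (2C + 2 + N − H − X) / 2 = (2·11 + 2 + 0 − 19 − 1) / 2 = 2.

2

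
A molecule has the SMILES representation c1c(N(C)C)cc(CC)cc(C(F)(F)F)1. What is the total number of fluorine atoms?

Atom tally by fragment:
  benzene ring core → C:6 H:6
  (− 3 ring H displaced by substituents)
  + N(CH3)2 → N:1 C:2 H:6
  + C2H5 → C:2 H:5
  + CF3 → C:1 F:3
Element totals:
  C: 11
  H: 14
  F: 3
  N: 1

3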